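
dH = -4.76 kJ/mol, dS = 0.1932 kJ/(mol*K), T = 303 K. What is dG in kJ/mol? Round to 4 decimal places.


Gibbs: dG = dH - T*dS (consistent units, dS already in kJ/(mol*K)).
T*dS = 303 * 0.1932 = 58.5396
dG = -4.76 - (58.5396)
dG = -63.2996 kJ/mol, rounded to 4 dp:

-63.2996 kJ/mol


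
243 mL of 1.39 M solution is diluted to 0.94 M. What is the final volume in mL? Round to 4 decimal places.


Dilution: M1*V1 = M2*V2, solve for V2.
V2 = M1*V1 / M2
V2 = 1.39 * 243 / 0.94
V2 = 337.77 / 0.94
V2 = 359.32978723 mL, rounded to 4 dp:

359.3298 mL


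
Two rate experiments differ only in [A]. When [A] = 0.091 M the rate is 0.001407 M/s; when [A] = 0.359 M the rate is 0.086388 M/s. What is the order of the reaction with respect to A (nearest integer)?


Rate is proportional to [A]^n, so rate2/rate1 = ([A]2/[A]1)^n. Take logs to solve for n.
rate2/rate1 = 0.086388 / 0.001407 = 61.3987
[A]2/[A]1 = 0.359 / 0.091 = 3.9451
n = ln(61.3987) / ln(3.9451) = 3.0
Nearest integer order:

3


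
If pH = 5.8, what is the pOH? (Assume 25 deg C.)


At 25 deg C, pH + pOH = 14.
pOH = 14 - pH = 14 - 5.8
pOH = 8.2:

8.20


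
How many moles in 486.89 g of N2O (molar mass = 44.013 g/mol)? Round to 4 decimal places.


n = mass / M
n = 486.89 / 44.013
n = 11.06241338 mol, rounded to 4 dp:

11.0624 mol


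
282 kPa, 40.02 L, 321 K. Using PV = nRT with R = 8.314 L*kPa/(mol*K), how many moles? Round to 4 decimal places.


PV = nRT, solve for n = PV / (RT).
PV = 282 * 40.02 = 11285.64
RT = 8.314 * 321 = 2668.794
n = 11285.64 / 2668.794
n = 4.22874152 mol, rounded to 4 dp:

4.2287 mol


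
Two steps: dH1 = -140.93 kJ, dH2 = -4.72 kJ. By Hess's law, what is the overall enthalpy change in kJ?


Hess's law: enthalpy is a state function, so add the step enthalpies.
dH_total = dH1 + dH2 = -140.93 + (-4.72)
dH_total = -145.65 kJ:

-145.65 kJ


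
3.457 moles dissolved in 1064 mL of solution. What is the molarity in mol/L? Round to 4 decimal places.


Convert volume to liters: V_L = V_mL / 1000.
V_L = 1064 / 1000 = 1.064 L
M = n / V_L = 3.457 / 1.064
M = 3.24906015 mol/L, rounded to 4 dp:

3.2491 mol/L


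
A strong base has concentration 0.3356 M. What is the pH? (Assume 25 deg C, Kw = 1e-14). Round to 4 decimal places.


A strong base dissociates completely, so [OH-] equals the given concentration.
pOH = -log10([OH-]) = -log10(0.3356) = 0.474178
pH = 14 - pOH = 14 - 0.474178
pH = 13.525822, rounded to 4 dp:

13.5258


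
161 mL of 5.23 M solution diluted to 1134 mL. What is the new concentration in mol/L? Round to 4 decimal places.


Dilution: M1*V1 = M2*V2, solve for M2.
M2 = M1*V1 / V2
M2 = 5.23 * 161 / 1134
M2 = 842.03 / 1134
M2 = 0.74253086 mol/L, rounded to 4 dp:

0.7425 mol/L


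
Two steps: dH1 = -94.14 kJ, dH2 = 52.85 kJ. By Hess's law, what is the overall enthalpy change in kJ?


Hess's law: enthalpy is a state function, so add the step enthalpies.
dH_total = dH1 + dH2 = -94.14 + (52.85)
dH_total = -41.29 kJ:

-41.29 kJ


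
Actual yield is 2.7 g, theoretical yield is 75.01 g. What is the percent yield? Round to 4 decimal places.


% yield = 100 * actual / theoretical
% yield = 100 * 2.7 / 75.01
% yield = 3.59952006 %, rounded to 4 dp:

3.5995 %


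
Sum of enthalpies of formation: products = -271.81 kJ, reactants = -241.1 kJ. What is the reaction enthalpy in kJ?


dH_rxn = sum(dH_f products) - sum(dH_f reactants)
dH_rxn = -271.81 - (-241.1)
dH_rxn = -30.71 kJ:

-30.71 kJ


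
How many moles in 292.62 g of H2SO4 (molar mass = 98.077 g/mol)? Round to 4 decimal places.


n = mass / M
n = 292.62 / 98.077
n = 2.98357413 mol, rounded to 4 dp:

2.9836 mol


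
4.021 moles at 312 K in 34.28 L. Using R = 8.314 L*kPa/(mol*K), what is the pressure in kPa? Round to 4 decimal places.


PV = nRT, solve for P = nRT / V.
nRT = 4.021 * 8.314 * 312 = 10430.3453
P = 10430.3453 / 34.28
P = 304.2691161 kPa, rounded to 4 dp:

304.2691 kPa


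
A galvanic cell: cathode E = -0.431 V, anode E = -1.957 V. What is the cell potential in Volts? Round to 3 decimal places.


Standard cell potential: E_cell = E_cathode - E_anode.
E_cell = -0.431 - (-1.957)
E_cell = 1.526 V, rounded to 3 dp:

1.526 V


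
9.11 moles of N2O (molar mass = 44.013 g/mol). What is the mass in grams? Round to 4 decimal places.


mass = n * M
mass = 9.11 * 44.013
mass = 400.95843 g, rounded to 4 dp:

400.9584 g


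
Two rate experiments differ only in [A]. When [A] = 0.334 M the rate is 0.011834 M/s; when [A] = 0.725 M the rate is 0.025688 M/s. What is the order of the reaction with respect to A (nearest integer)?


Rate is proportional to [A]^n, so rate2/rate1 = ([A]2/[A]1)^n. Take logs to solve for n.
rate2/rate1 = 0.025688 / 0.011834 = 2.1707
[A]2/[A]1 = 0.725 / 0.334 = 2.1707
n = ln(2.1707) / ln(2.1707) = 1.0
Nearest integer order:

1


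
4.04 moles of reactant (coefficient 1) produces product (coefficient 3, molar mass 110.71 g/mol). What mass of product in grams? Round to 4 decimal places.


Use the coefficient ratio to convert reactant moles to product moles, then multiply by the product's molar mass.
moles_P = moles_R * (coeff_P / coeff_R) = 4.04 * (3/1) = 12.12
mass_P = moles_P * M_P = 12.12 * 110.71
mass_P = 1341.8052 g, rounded to 4 dp:

1341.8052 g


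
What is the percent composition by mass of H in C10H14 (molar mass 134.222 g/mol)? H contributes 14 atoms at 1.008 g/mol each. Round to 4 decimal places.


pct = 100 * (n_elem * M_elem) / M_total
mass_contribution = 14 * 1.008 = 14.112 g/mol
pct = 100 * 14.112 / 134.222
pct = 10.51392469 %, rounded to 4 dp:

10.5139 %


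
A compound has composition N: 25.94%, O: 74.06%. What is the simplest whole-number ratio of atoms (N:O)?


Assume 100 g of compound, divide each mass% by atomic mass to get moles, then normalize by the smallest to get a raw atom ratio.
Moles per 100 g: N: 25.94/14.007 = 1.8519, O: 74.06/15.999 = 4.629
Raw ratio (divide by min = 1.8519): N: 1.0, O: 2.5
Multiply by 2 to clear fractions: N: 2.0 ~= 2, O: 4.999 ~= 5
Reduce by GCD to get the simplest whole-number ratio:

2:5


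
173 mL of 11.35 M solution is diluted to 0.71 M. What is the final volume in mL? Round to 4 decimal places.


Dilution: M1*V1 = M2*V2, solve for V2.
V2 = M1*V1 / M2
V2 = 11.35 * 173 / 0.71
V2 = 1963.55 / 0.71
V2 = 2765.56338028 mL, rounded to 4 dp:

2765.5634 mL


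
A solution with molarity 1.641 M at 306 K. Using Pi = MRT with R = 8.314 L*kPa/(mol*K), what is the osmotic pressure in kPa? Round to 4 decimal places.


Osmotic pressure (van't Hoff): Pi = M*R*T.
RT = 8.314 * 306 = 2544.084
Pi = 1.641 * 2544.084
Pi = 4174.841844 kPa, rounded to 4 dp:

4174.8418 kPa


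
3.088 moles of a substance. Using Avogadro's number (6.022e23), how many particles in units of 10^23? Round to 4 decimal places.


N = n * NA, then divide by 1e23 for the requested units.
N / 1e23 = n * 6.022
N / 1e23 = 3.088 * 6.022
N / 1e23 = 18.595936, rounded to 4 dp:

18.5959


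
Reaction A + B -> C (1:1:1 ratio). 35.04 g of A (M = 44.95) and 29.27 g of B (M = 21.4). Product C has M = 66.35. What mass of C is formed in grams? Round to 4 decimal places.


Find moles of each reactant; the smaller value is the limiting reagent in a 1:1:1 reaction, so moles_C equals moles of the limiter.
n_A = mass_A / M_A = 35.04 / 44.95 = 0.779533 mol
n_B = mass_B / M_B = 29.27 / 21.4 = 1.367757 mol
Limiting reagent: A (smaller), n_limiting = 0.779533 mol
mass_C = n_limiting * M_C = 0.779533 * 66.35
mass_C = 51.72201455 g, rounded to 4 dp:

51.7220 g


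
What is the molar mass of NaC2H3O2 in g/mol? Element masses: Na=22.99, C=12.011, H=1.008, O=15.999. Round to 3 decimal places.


M = sum(count * atomic_mass) over atoms.
M = 1*22.99 + 2*12.011 + 3*1.008 + 2*15.999
M = 22.99 + 24.022 + 3.024 + 31.998
M = 82.034 g/mol, rounded to 3 dp:

82.034 g/mol


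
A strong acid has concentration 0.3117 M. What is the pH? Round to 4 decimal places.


A strong acid dissociates completely, so [H+] equals the given concentration.
pH = -log10([H+]) = -log10(0.3117)
pH = 0.5062632, rounded to 4 dp:

0.5063


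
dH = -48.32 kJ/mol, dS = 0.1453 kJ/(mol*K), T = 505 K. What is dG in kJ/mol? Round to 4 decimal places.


Gibbs: dG = dH - T*dS (consistent units, dS already in kJ/(mol*K)).
T*dS = 505 * 0.1453 = 73.3765
dG = -48.32 - (73.3765)
dG = -121.6965 kJ/mol, rounded to 4 dp:

-121.6965 kJ/mol


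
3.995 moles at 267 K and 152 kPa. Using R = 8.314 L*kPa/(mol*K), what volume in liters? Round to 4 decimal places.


PV = nRT, solve for V = nRT / P.
nRT = 3.995 * 8.314 * 267 = 8868.2528
V = 8868.2528 / 152
V = 58.34376842 L, rounded to 4 dp:

58.3438 L


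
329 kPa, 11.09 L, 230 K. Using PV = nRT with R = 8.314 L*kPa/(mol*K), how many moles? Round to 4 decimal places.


PV = nRT, solve for n = PV / (RT).
PV = 329 * 11.09 = 3648.61
RT = 8.314 * 230 = 1912.22
n = 3648.61 / 1912.22
n = 1.90804928 mol, rounded to 4 dp:

1.9080 mol


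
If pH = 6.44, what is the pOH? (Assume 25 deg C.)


At 25 deg C, pH + pOH = 14.
pOH = 14 - pH = 14 - 6.44
pOH = 7.56:

7.56


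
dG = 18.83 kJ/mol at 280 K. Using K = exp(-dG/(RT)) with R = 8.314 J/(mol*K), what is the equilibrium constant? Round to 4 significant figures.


dG is in kJ/mol; multiply by 1000 to match R in J/(mol*K).
RT = 8.314 * 280 = 2327.92 J/mol
exponent = -dG*1000 / (RT) = -(18.83*1000) / 2327.92 = -8.08876594
K = exp(-8.08876594)
K = 0.00030696834, rounded to 4 significant figures:

0.0003070


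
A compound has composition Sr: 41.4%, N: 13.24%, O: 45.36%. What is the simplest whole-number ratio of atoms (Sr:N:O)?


Assume 100 g of compound, divide each mass% by atomic mass to get moles, then normalize by the smallest to get a raw atom ratio.
Moles per 100 g: Sr: 41.4/87.62 = 0.4725, N: 13.24/14.007 = 0.9452, O: 45.36/15.999 = 2.8352
Raw ratio (divide by min = 0.4725): Sr: 1.0, N: 2.001, O: 6.0
Multiply by 1 to clear fractions: Sr: 1.0 ~= 1, N: 2.001 ~= 2, O: 6.0 ~= 6
Reduce by GCD to get the simplest whole-number ratio:

1:2:6


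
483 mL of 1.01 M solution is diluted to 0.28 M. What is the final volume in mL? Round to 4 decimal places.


Dilution: M1*V1 = M2*V2, solve for V2.
V2 = M1*V1 / M2
V2 = 1.01 * 483 / 0.28
V2 = 487.83 / 0.28
V2 = 1742.25 mL, rounded to 4 dp:

1742.2500 mL


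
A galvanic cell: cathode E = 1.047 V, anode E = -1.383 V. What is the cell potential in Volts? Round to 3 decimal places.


Standard cell potential: E_cell = E_cathode - E_anode.
E_cell = 1.047 - (-1.383)
E_cell = 2.43 V, rounded to 3 dp:

2.430 V


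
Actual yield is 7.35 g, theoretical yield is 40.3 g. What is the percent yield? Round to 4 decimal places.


% yield = 100 * actual / theoretical
% yield = 100 * 7.35 / 40.3
% yield = 18.2382134 %, rounded to 4 dp:

18.2382 %


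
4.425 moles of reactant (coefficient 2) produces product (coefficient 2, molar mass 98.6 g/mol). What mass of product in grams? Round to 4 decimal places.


Use the coefficient ratio to convert reactant moles to product moles, then multiply by the product's molar mass.
moles_P = moles_R * (coeff_P / coeff_R) = 4.425 * (2/2) = 4.425
mass_P = moles_P * M_P = 4.425 * 98.6
mass_P = 436.305 g, rounded to 4 dp:

436.3050 g


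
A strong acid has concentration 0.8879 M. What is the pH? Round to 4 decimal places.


A strong acid dissociates completely, so [H+] equals the given concentration.
pH = -log10([H+]) = -log10(0.8879)
pH = 0.05163594, rounded to 4 dp:

0.0516


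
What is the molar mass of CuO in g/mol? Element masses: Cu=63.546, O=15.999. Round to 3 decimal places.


M = sum(count * atomic_mass) over atoms.
M = 1*63.546 + 1*15.999
M = 63.546 + 15.999
M = 79.545 g/mol, rounded to 3 dp:

79.545 g/mol


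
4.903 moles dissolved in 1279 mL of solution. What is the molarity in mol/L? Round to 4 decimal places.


Convert volume to liters: V_L = V_mL / 1000.
V_L = 1279 / 1000 = 1.279 L
M = n / V_L = 4.903 / 1.279
M = 3.83346364 mol/L, rounded to 4 dp:

3.8335 mol/L


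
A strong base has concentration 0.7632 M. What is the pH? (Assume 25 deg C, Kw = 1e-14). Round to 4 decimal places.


A strong base dissociates completely, so [OH-] equals the given concentration.
pOH = -log10([OH-]) = -log10(0.7632) = 0.117362
pH = 14 - pOH = 14 - 0.117362
pH = 13.882638, rounded to 4 dp:

13.8826


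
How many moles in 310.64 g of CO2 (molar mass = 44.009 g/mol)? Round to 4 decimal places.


n = mass / M
n = 310.64 / 44.009
n = 7.0585562 mol, rounded to 4 dp:

7.0586 mol


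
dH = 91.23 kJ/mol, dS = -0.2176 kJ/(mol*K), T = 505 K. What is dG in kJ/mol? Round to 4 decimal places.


Gibbs: dG = dH - T*dS (consistent units, dS already in kJ/(mol*K)).
T*dS = 505 * -0.2176 = -109.888
dG = 91.23 - (-109.888)
dG = 201.118 kJ/mol, rounded to 4 dp:

201.1180 kJ/mol


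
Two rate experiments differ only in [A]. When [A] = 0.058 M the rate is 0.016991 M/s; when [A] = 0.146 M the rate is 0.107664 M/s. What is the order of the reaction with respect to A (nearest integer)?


Rate is proportional to [A]^n, so rate2/rate1 = ([A]2/[A]1)^n. Take logs to solve for n.
rate2/rate1 = 0.107664 / 0.016991 = 6.3365
[A]2/[A]1 = 0.146 / 0.058 = 2.5172
n = ln(6.3365) / ln(2.5172) = 2.0
Nearest integer order:

2


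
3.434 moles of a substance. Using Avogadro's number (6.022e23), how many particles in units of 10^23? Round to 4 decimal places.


N = n * NA, then divide by 1e23 for the requested units.
N / 1e23 = n * 6.022
N / 1e23 = 3.434 * 6.022
N / 1e23 = 20.679548, rounded to 4 dp:

20.6795


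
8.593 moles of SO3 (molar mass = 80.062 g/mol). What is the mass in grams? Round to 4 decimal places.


mass = n * M
mass = 8.593 * 80.062
mass = 687.972766 g, rounded to 4 dp:

687.9728 g


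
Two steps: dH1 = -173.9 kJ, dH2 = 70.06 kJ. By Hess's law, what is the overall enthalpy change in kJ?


Hess's law: enthalpy is a state function, so add the step enthalpies.
dH_total = dH1 + dH2 = -173.9 + (70.06)
dH_total = -103.84 kJ:

-103.84 kJ


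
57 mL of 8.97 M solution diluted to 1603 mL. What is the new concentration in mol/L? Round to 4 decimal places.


Dilution: M1*V1 = M2*V2, solve for M2.
M2 = M1*V1 / V2
M2 = 8.97 * 57 / 1603
M2 = 511.29 / 1603
M2 = 0.3189582 mol/L, rounded to 4 dp:

0.3190 mol/L


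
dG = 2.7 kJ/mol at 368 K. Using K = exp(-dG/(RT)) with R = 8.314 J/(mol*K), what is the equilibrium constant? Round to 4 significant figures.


dG is in kJ/mol; multiply by 1000 to match R in J/(mol*K).
RT = 8.314 * 368 = 3059.552 J/mol
exponent = -dG*1000 / (RT) = -(2.7*1000) / 3059.552 = -0.88248214
K = exp(-0.88248214)
K = 0.41375464, rounded to 4 significant figures:

0.4138


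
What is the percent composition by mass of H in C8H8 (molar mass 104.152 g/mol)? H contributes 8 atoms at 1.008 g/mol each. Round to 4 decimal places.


pct = 100 * (n_elem * M_elem) / M_total
mass_contribution = 8 * 1.008 = 8.064 g/mol
pct = 100 * 8.064 / 104.152
pct = 7.74253015 %, rounded to 4 dp:

7.7425 %


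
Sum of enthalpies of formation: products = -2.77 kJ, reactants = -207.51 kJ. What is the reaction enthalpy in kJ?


dH_rxn = sum(dH_f products) - sum(dH_f reactants)
dH_rxn = -2.77 - (-207.51)
dH_rxn = 204.74 kJ:

204.74 kJ


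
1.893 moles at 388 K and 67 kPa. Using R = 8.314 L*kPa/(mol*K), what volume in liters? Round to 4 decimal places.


PV = nRT, solve for V = nRT / P.
nRT = 1.893 * 8.314 * 388 = 6106.5
V = 6106.5 / 67
V = 91.14179104 L, rounded to 4 dp:

91.1418 L


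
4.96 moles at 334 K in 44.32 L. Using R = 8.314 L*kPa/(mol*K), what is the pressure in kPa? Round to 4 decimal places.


PV = nRT, solve for P = nRT / V.
nRT = 4.96 * 8.314 * 334 = 13773.305
P = 13773.305 / 44.32
P = 310.76951715 kPa, rounded to 4 dp:

310.7695 kPa


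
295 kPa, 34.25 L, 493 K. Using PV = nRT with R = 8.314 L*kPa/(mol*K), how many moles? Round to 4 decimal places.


PV = nRT, solve for n = PV / (RT).
PV = 295 * 34.25 = 10103.75
RT = 8.314 * 493 = 4098.802
n = 10103.75 / 4098.802
n = 2.46504954 mol, rounded to 4 dp:

2.4650 mol


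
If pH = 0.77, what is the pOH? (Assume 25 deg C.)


At 25 deg C, pH + pOH = 14.
pOH = 14 - pH = 14 - 0.77
pOH = 13.23:

13.23


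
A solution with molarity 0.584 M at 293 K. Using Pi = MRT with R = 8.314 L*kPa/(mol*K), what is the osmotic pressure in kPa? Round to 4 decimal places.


Osmotic pressure (van't Hoff): Pi = M*R*T.
RT = 8.314 * 293 = 2436.002
Pi = 0.584 * 2436.002
Pi = 1422.625168 kPa, rounded to 4 dp:

1422.6252 kPa


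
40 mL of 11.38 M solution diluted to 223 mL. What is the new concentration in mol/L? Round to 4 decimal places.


Dilution: M1*V1 = M2*V2, solve for M2.
M2 = M1*V1 / V2
M2 = 11.38 * 40 / 223
M2 = 455.2 / 223
M2 = 2.04125561 mol/L, rounded to 4 dp:

2.0413 mol/L


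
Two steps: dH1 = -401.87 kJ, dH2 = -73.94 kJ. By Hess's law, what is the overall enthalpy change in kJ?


Hess's law: enthalpy is a state function, so add the step enthalpies.
dH_total = dH1 + dH2 = -401.87 + (-73.94)
dH_total = -475.81 kJ:

-475.81 kJ


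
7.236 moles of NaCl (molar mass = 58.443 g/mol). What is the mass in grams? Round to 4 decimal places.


mass = n * M
mass = 7.236 * 58.443
mass = 422.893548 g, rounded to 4 dp:

422.8935 g


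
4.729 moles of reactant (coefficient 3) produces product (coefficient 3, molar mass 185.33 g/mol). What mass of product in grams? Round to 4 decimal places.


Use the coefficient ratio to convert reactant moles to product moles, then multiply by the product's molar mass.
moles_P = moles_R * (coeff_P / coeff_R) = 4.729 * (3/3) = 4.729
mass_P = moles_P * M_P = 4.729 * 185.33
mass_P = 876.42557 g, rounded to 4 dp:

876.4256 g


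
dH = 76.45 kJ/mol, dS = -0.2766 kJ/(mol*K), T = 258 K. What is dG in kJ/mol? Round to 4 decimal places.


Gibbs: dG = dH - T*dS (consistent units, dS already in kJ/(mol*K)).
T*dS = 258 * -0.2766 = -71.3628
dG = 76.45 - (-71.3628)
dG = 147.8128 kJ/mol, rounded to 4 dp:

147.8128 kJ/mol


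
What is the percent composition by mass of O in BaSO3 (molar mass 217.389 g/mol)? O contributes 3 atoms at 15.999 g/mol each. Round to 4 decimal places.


pct = 100 * (n_elem * M_elem) / M_total
mass_contribution = 3 * 15.999 = 47.997 g/mol
pct = 100 * 47.997 / 217.389
pct = 22.07885404 %, rounded to 4 dp:

22.0789 %


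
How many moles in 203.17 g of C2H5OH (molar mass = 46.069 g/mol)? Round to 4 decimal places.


n = mass / M
n = 203.17 / 46.069
n = 4.41012394 mol, rounded to 4 dp:

4.4101 mol


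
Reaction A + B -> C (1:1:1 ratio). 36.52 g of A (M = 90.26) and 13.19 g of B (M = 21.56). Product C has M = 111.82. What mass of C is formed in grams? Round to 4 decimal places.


Find moles of each reactant; the smaller value is the limiting reagent in a 1:1:1 reaction, so moles_C equals moles of the limiter.
n_A = mass_A / M_A = 36.52 / 90.26 = 0.404609 mol
n_B = mass_B / M_B = 13.19 / 21.56 = 0.611781 mol
Limiting reagent: A (smaller), n_limiting = 0.404609 mol
mass_C = n_limiting * M_C = 0.404609 * 111.82
mass_C = 45.24337838 g, rounded to 4 dp:

45.2434 g


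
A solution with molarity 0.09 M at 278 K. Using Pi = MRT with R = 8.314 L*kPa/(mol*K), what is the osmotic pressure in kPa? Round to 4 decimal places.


Osmotic pressure (van't Hoff): Pi = M*R*T.
RT = 8.314 * 278 = 2311.292
Pi = 0.09 * 2311.292
Pi = 208.01628 kPa, rounded to 4 dp:

208.0163 kPa


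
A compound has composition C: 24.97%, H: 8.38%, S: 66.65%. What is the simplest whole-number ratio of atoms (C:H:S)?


Assume 100 g of compound, divide each mass% by atomic mass to get moles, then normalize by the smallest to get a raw atom ratio.
Moles per 100 g: C: 24.97/12.011 = 2.0789, H: 8.38/1.008 = 8.3135, S: 66.65/32.065 = 2.0786
Raw ratio (divide by min = 2.0786): C: 1.0, H: 4.0, S: 1.0
Multiply by 1 to clear fractions: C: 1.0 ~= 1, H: 4.0 ~= 4, S: 1.0 ~= 1
Reduce by GCD to get the simplest whole-number ratio:

1:4:1


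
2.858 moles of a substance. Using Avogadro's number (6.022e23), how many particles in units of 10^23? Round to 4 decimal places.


N = n * NA, then divide by 1e23 for the requested units.
N / 1e23 = n * 6.022
N / 1e23 = 2.858 * 6.022
N / 1e23 = 17.210876, rounded to 4 dp:

17.2109


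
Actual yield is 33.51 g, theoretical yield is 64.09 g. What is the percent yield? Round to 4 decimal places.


% yield = 100 * actual / theoretical
% yield = 100 * 33.51 / 64.09
% yield = 52.28584803 %, rounded to 4 dp:

52.2858 %


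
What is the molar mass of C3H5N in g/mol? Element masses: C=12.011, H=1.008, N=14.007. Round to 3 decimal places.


M = sum(count * atomic_mass) over atoms.
M = 3*12.011 + 5*1.008 + 1*14.007
M = 36.033 + 5.04 + 14.007
M = 55.08 g/mol, rounded to 3 dp:

55.080 g/mol


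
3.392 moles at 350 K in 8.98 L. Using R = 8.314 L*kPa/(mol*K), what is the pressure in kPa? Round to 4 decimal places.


PV = nRT, solve for P = nRT / V.
nRT = 3.392 * 8.314 * 350 = 9870.3808
P = 9870.3808 / 8.98
P = 1099.15153675 kPa, rounded to 4 dp:

1099.1515 kPa


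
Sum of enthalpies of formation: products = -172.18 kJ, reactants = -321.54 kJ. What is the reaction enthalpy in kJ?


dH_rxn = sum(dH_f products) - sum(dH_f reactants)
dH_rxn = -172.18 - (-321.54)
dH_rxn = 149.36 kJ:

149.36 kJ


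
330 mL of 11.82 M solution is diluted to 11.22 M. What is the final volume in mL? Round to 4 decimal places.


Dilution: M1*V1 = M2*V2, solve for V2.
V2 = M1*V1 / M2
V2 = 11.82 * 330 / 11.22
V2 = 3900.6 / 11.22
V2 = 347.64705882 mL, rounded to 4 dp:

347.6471 mL


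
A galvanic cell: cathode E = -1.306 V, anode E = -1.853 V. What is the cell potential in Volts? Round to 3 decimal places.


Standard cell potential: E_cell = E_cathode - E_anode.
E_cell = -1.306 - (-1.853)
E_cell = 0.547 V, rounded to 3 dp:

0.547 V


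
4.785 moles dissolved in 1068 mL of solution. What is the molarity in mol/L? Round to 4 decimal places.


Convert volume to liters: V_L = V_mL / 1000.
V_L = 1068 / 1000 = 1.068 L
M = n / V_L = 4.785 / 1.068
M = 4.48033708 mol/L, rounded to 4 dp:

4.4803 mol/L


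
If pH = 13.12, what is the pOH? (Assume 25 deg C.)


At 25 deg C, pH + pOH = 14.
pOH = 14 - pH = 14 - 13.12
pOH = 0.88:

0.88


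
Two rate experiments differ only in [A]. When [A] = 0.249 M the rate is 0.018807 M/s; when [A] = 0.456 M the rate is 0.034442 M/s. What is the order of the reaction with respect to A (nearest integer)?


Rate is proportional to [A]^n, so rate2/rate1 = ([A]2/[A]1)^n. Take logs to solve for n.
rate2/rate1 = 0.034442 / 0.018807 = 1.8313
[A]2/[A]1 = 0.456 / 0.249 = 1.8313
n = ln(1.8313) / ln(1.8313) = 1.0
Nearest integer order:

1


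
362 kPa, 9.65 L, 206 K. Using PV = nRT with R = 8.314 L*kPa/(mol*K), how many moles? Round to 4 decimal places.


PV = nRT, solve for n = PV / (RT).
PV = 362 * 9.65 = 3493.3
RT = 8.314 * 206 = 1712.684
n = 3493.3 / 1712.684
n = 2.03966406 mol, rounded to 4 dp:

2.0397 mol


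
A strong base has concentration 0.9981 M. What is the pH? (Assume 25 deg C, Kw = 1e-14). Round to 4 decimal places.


A strong base dissociates completely, so [OH-] equals the given concentration.
pOH = -log10([OH-]) = -log10(0.9981) = 0.000826
pH = 14 - pOH = 14 - 0.000826
pH = 13.999174, rounded to 4 dp:

13.9992


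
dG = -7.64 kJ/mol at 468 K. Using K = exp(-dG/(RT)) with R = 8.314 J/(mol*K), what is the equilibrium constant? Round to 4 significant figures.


dG is in kJ/mol; multiply by 1000 to match R in J/(mol*K).
RT = 8.314 * 468 = 3890.952 J/mol
exponent = -dG*1000 / (RT) = -(-7.64*1000) / 3890.952 = 1.96352975
K = exp(1.96352975)
K = 7.1244302, rounded to 4 significant figures:

7.124


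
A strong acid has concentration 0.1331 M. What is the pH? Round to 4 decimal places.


A strong acid dissociates completely, so [H+] equals the given concentration.
pH = -log10([H+]) = -log10(0.1331)
pH = 0.87582194, rounded to 4 dp:

0.8758


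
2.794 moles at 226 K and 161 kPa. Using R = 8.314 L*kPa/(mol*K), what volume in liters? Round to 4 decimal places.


PV = nRT, solve for V = nRT / P.
nRT = 2.794 * 8.314 * 226 = 5249.8254
V = 5249.8254 / 161
V = 32.60761118 L, rounded to 4 dp:

32.6076 L


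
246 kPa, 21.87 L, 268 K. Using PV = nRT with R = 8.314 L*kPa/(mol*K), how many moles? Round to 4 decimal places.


PV = nRT, solve for n = PV / (RT).
PV = 246 * 21.87 = 5380.02
RT = 8.314 * 268 = 2228.152
n = 5380.02 / 2228.152
n = 2.41456597 mol, rounded to 4 dp:

2.4146 mol


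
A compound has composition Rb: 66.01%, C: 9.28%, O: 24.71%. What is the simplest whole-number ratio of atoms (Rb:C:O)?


Assume 100 g of compound, divide each mass% by atomic mass to get moles, then normalize by the smallest to get a raw atom ratio.
Moles per 100 g: Rb: 66.01/85.468 = 0.7723, C: 9.28/12.011 = 0.7726, O: 24.71/15.999 = 1.5445
Raw ratio (divide by min = 0.7723): Rb: 1.0, C: 1.0, O: 2.0
Multiply by 1 to clear fractions: Rb: 1.0 ~= 1, C: 1.0 ~= 1, O: 2.0 ~= 2
Reduce by GCD to get the simplest whole-number ratio:

1:1:2


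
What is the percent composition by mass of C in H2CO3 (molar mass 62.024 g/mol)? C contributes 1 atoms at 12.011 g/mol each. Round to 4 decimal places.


pct = 100 * (n_elem * M_elem) / M_total
mass_contribution = 1 * 12.011 = 12.011 g/mol
pct = 100 * 12.011 / 62.024
pct = 19.36508448 %, rounded to 4 dp:

19.3651 %


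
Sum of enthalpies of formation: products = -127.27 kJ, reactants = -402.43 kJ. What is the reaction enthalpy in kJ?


dH_rxn = sum(dH_f products) - sum(dH_f reactants)
dH_rxn = -127.27 - (-402.43)
dH_rxn = 275.16 kJ:

275.16 kJ


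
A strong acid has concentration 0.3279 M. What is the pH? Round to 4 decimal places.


A strong acid dissociates completely, so [H+] equals the given concentration.
pH = -log10([H+]) = -log10(0.3279)
pH = 0.48425858, rounded to 4 dp:

0.4843


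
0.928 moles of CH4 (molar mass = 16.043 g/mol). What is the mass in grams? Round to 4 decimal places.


mass = n * M
mass = 0.928 * 16.043
mass = 14.887904 g, rounded to 4 dp:

14.8879 g


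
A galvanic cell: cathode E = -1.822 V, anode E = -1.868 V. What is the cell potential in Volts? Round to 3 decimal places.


Standard cell potential: E_cell = E_cathode - E_anode.
E_cell = -1.822 - (-1.868)
E_cell = 0.046 V, rounded to 3 dp:

0.046 V


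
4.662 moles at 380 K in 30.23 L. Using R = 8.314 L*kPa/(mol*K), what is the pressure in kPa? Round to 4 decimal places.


PV = nRT, solve for P = nRT / V.
nRT = 4.662 * 8.314 * 380 = 14728.7498
P = 14728.7498 / 30.23
P = 487.22295071 kPa, rounded to 4 dp:

487.2230 kPa


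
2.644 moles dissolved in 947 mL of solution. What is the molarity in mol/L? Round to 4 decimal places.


Convert volume to liters: V_L = V_mL / 1000.
V_L = 947 / 1000 = 0.947 L
M = n / V_L = 2.644 / 0.947
M = 2.79197466 mol/L, rounded to 4 dp:

2.7920 mol/L


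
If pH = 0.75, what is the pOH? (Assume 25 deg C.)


At 25 deg C, pH + pOH = 14.
pOH = 14 - pH = 14 - 0.75
pOH = 13.25:

13.25


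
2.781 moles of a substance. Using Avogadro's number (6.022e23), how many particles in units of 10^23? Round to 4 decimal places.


N = n * NA, then divide by 1e23 for the requested units.
N / 1e23 = n * 6.022
N / 1e23 = 2.781 * 6.022
N / 1e23 = 16.747182, rounded to 4 dp:

16.7472


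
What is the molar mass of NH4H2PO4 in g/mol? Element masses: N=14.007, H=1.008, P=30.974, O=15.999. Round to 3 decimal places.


M = sum(count * atomic_mass) over atoms.
M = 1*14.007 + 6*1.008 + 1*30.974 + 4*15.999
M = 14.007 + 6.048 + 30.974 + 63.996
M = 115.025 g/mol, rounded to 3 dp:

115.025 g/mol


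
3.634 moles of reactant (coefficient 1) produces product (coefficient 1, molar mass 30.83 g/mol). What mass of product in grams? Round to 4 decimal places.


Use the coefficient ratio to convert reactant moles to product moles, then multiply by the product's molar mass.
moles_P = moles_R * (coeff_P / coeff_R) = 3.634 * (1/1) = 3.634
mass_P = moles_P * M_P = 3.634 * 30.83
mass_P = 112.03622 g, rounded to 4 dp:

112.0362 g


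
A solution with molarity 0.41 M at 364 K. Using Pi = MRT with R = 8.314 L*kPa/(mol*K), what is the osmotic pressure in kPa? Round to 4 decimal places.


Osmotic pressure (van't Hoff): Pi = M*R*T.
RT = 8.314 * 364 = 3026.296
Pi = 0.41 * 3026.296
Pi = 1240.78136 kPa, rounded to 4 dp:

1240.7814 kPa


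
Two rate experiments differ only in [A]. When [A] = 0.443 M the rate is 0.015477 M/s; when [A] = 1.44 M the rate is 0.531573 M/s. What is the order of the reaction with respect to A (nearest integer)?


Rate is proportional to [A]^n, so rate2/rate1 = ([A]2/[A]1)^n. Take logs to solve for n.
rate2/rate1 = 0.531573 / 0.015477 = 34.346
[A]2/[A]1 = 1.44 / 0.443 = 3.2506
n = ln(34.346) / ln(3.2506) = 3.0
Nearest integer order:

3


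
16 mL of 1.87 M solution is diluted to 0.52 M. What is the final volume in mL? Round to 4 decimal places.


Dilution: M1*V1 = M2*V2, solve for V2.
V2 = M1*V1 / M2
V2 = 1.87 * 16 / 0.52
V2 = 29.92 / 0.52
V2 = 57.53846154 mL, rounded to 4 dp:

57.5385 mL


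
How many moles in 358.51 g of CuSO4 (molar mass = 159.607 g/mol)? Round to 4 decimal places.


n = mass / M
n = 358.51 / 159.607
n = 2.24620474 mol, rounded to 4 dp:

2.2462 mol


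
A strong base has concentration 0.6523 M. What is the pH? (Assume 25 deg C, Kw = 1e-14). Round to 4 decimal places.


A strong base dissociates completely, so [OH-] equals the given concentration.
pOH = -log10([OH-]) = -log10(0.6523) = 0.185553
pH = 14 - pOH = 14 - 0.185553
pH = 13.814447, rounded to 4 dp:

13.8144


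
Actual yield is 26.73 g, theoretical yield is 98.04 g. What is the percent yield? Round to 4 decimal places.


% yield = 100 * actual / theoretical
% yield = 100 * 26.73 / 98.04
% yield = 27.26438188 %, rounded to 4 dp:

27.2644 %


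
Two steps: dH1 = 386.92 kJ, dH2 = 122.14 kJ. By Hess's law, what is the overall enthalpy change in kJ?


Hess's law: enthalpy is a state function, so add the step enthalpies.
dH_total = dH1 + dH2 = 386.92 + (122.14)
dH_total = 509.06 kJ:

509.06 kJ


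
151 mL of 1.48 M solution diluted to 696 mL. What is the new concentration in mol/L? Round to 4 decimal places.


Dilution: M1*V1 = M2*V2, solve for M2.
M2 = M1*V1 / V2
M2 = 1.48 * 151 / 696
M2 = 223.48 / 696
M2 = 0.32109195 mol/L, rounded to 4 dp:

0.3211 mol/L


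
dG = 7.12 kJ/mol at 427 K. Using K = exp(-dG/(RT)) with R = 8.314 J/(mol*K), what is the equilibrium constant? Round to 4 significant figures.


dG is in kJ/mol; multiply by 1000 to match R in J/(mol*K).
RT = 8.314 * 427 = 3550.078 J/mol
exponent = -dG*1000 / (RT) = -(7.12*1000) / 3550.078 = -2.00558974
K = exp(-2.00558974)
K = 0.1345809, rounded to 4 significant figures:

0.1346


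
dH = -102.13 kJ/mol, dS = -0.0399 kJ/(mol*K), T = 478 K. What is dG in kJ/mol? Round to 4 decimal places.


Gibbs: dG = dH - T*dS (consistent units, dS already in kJ/(mol*K)).
T*dS = 478 * -0.0399 = -19.0722
dG = -102.13 - (-19.0722)
dG = -83.0578 kJ/mol, rounded to 4 dp:

-83.0578 kJ/mol


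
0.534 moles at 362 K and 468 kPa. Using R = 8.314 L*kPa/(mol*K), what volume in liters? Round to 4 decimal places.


PV = nRT, solve for V = nRT / P.
nRT = 0.534 * 8.314 * 362 = 1607.1627
V = 1607.1627 / 468
V = 3.43410833 L, rounded to 4 dp:

3.4341 L


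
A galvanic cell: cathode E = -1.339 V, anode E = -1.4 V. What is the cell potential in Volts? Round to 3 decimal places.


Standard cell potential: E_cell = E_cathode - E_anode.
E_cell = -1.339 - (-1.4)
E_cell = 0.061 V, rounded to 3 dp:

0.061 V


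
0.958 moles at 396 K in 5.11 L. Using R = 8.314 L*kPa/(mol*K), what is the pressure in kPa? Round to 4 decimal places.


PV = nRT, solve for P = nRT / V.
nRT = 0.958 * 8.314 * 396 = 3154.0656
P = 3154.0656 / 5.11
P = 617.2339726 kPa, rounded to 4 dp:

617.2340 kPa


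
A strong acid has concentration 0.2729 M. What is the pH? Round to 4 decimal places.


A strong acid dissociates completely, so [H+] equals the given concentration.
pH = -log10([H+]) = -log10(0.2729)
pH = 0.56399646, rounded to 4 dp:

0.5640


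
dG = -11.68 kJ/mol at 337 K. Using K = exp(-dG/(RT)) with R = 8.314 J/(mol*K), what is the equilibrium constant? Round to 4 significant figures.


dG is in kJ/mol; multiply by 1000 to match R in J/(mol*K).
RT = 8.314 * 337 = 2801.818 J/mol
exponent = -dG*1000 / (RT) = -(-11.68*1000) / 2801.818 = 4.16872188
K = exp(4.16872188)
K = 64.632791, rounded to 4 significant figures:

64.63


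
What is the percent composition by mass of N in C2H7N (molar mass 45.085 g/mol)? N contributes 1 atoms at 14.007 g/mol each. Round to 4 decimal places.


pct = 100 * (n_elem * M_elem) / M_total
mass_contribution = 1 * 14.007 = 14.007 g/mol
pct = 100 * 14.007 / 45.085
pct = 31.0679827 %, rounded to 4 dp:

31.0680 %


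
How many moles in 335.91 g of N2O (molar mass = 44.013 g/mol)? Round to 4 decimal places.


n = mass / M
n = 335.91 / 44.013
n = 7.63206325 mol, rounded to 4 dp:

7.6321 mol


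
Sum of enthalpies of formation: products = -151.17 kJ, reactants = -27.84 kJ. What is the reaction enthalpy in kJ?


dH_rxn = sum(dH_f products) - sum(dH_f reactants)
dH_rxn = -151.17 - (-27.84)
dH_rxn = -123.33 kJ:

-123.33 kJ


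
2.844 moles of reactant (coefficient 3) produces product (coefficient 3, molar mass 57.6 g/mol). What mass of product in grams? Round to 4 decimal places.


Use the coefficient ratio to convert reactant moles to product moles, then multiply by the product's molar mass.
moles_P = moles_R * (coeff_P / coeff_R) = 2.844 * (3/3) = 2.844
mass_P = moles_P * M_P = 2.844 * 57.6
mass_P = 163.8144 g, rounded to 4 dp:

163.8144 g


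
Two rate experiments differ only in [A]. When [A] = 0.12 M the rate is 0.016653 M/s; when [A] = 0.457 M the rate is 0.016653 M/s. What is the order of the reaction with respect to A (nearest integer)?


Rate is proportional to [A]^n, so rate2/rate1 = ([A]2/[A]1)^n. Take logs to solve for n.
rate2/rate1 = 0.016653 / 0.016653 = 1.0
[A]2/[A]1 = 0.457 / 0.12 = 3.8083
n = ln(1.0) / ln(3.8083) = 0.0
Nearest integer order:

0


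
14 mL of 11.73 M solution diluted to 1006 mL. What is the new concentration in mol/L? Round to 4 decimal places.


Dilution: M1*V1 = M2*V2, solve for M2.
M2 = M1*V1 / V2
M2 = 11.73 * 14 / 1006
M2 = 164.22 / 1006
M2 = 0.16324056 mol/L, rounded to 4 dp:

0.1632 mol/L


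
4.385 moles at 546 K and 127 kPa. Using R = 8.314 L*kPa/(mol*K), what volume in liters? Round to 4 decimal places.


PV = nRT, solve for V = nRT / P.
nRT = 4.385 * 8.314 * 546 = 19905.4619
V = 19905.4619 / 127
V = 156.73592047 L, rounded to 4 dp:

156.7359 L


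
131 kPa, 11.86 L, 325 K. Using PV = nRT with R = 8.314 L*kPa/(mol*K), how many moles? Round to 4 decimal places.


PV = nRT, solve for n = PV / (RT).
PV = 131 * 11.86 = 1553.66
RT = 8.314 * 325 = 2702.05
n = 1553.66 / 2702.05
n = 0.57499306 mol, rounded to 4 dp:

0.5750 mol


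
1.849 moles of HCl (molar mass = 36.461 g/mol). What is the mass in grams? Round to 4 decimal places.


mass = n * M
mass = 1.849 * 36.461
mass = 67.416389 g, rounded to 4 dp:

67.4164 g


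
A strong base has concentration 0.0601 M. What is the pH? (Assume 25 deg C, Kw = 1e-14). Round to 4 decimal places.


A strong base dissociates completely, so [OH-] equals the given concentration.
pOH = -log10([OH-]) = -log10(0.0601) = 1.221126
pH = 14 - pOH = 14 - 1.221126
pH = 12.778874, rounded to 4 dp:

12.7789


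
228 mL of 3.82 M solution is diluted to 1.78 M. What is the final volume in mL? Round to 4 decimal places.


Dilution: M1*V1 = M2*V2, solve for V2.
V2 = M1*V1 / M2
V2 = 3.82 * 228 / 1.78
V2 = 870.96 / 1.78
V2 = 489.30337079 mL, rounded to 4 dp:

489.3034 mL


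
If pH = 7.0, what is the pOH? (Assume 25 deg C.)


At 25 deg C, pH + pOH = 14.
pOH = 14 - pH = 14 - 7.0
pOH = 7.0:

7.00


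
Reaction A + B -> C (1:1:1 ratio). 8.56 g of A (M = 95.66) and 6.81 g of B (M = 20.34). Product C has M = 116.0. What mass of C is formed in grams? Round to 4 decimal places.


Find moles of each reactant; the smaller value is the limiting reagent in a 1:1:1 reaction, so moles_C equals moles of the limiter.
n_A = mass_A / M_A = 8.56 / 95.66 = 0.089484 mol
n_B = mass_B / M_B = 6.81 / 20.34 = 0.334808 mol
Limiting reagent: A (smaller), n_limiting = 0.089484 mol
mass_C = n_limiting * M_C = 0.089484 * 116.0
mass_C = 10.380144 g, rounded to 4 dp:

10.3801 g


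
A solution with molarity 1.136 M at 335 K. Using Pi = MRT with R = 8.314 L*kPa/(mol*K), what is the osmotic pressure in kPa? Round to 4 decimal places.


Osmotic pressure (van't Hoff): Pi = M*R*T.
RT = 8.314 * 335 = 2785.19
Pi = 1.136 * 2785.19
Pi = 3163.97584 kPa, rounded to 4 dp:

3163.9758 kPa


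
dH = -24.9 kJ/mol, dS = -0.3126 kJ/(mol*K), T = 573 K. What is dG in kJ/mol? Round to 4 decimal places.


Gibbs: dG = dH - T*dS (consistent units, dS already in kJ/(mol*K)).
T*dS = 573 * -0.3126 = -179.1198
dG = -24.9 - (-179.1198)
dG = 154.2198 kJ/mol, rounded to 4 dp:

154.2198 kJ/mol


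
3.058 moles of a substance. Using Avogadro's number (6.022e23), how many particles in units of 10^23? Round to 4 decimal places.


N = n * NA, then divide by 1e23 for the requested units.
N / 1e23 = n * 6.022
N / 1e23 = 3.058 * 6.022
N / 1e23 = 18.415276, rounded to 4 dp:

18.4153


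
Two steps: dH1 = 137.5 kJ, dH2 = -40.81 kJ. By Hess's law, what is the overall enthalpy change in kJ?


Hess's law: enthalpy is a state function, so add the step enthalpies.
dH_total = dH1 + dH2 = 137.5 + (-40.81)
dH_total = 96.69 kJ:

96.69 kJ


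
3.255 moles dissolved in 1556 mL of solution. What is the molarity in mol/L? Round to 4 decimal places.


Convert volume to liters: V_L = V_mL / 1000.
V_L = 1556 / 1000 = 1.556 L
M = n / V_L = 3.255 / 1.556
M = 2.09190231 mol/L, rounded to 4 dp:

2.0919 mol/L


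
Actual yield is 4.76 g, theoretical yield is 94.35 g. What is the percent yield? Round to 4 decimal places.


% yield = 100 * actual / theoretical
% yield = 100 * 4.76 / 94.35
% yield = 5.04504505 %, rounded to 4 dp:

5.0450 %


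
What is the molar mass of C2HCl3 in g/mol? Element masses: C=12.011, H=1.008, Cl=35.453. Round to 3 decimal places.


M = sum(count * atomic_mass) over atoms.
M = 2*12.011 + 1*1.008 + 3*35.453
M = 24.022 + 1.008 + 106.359
M = 131.389 g/mol, rounded to 3 dp:

131.389 g/mol


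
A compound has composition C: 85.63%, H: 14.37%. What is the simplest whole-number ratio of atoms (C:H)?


Assume 100 g of compound, divide each mass% by atomic mass to get moles, then normalize by the smallest to get a raw atom ratio.
Moles per 100 g: C: 85.63/12.011 = 7.1293, H: 14.37/1.008 = 14.256
Raw ratio (divide by min = 7.1293): C: 1.0, H: 2.0
Multiply by 1 to clear fractions: C: 1.0 ~= 1, H: 2.0 ~= 2
Reduce by GCD to get the simplest whole-number ratio:

1:2


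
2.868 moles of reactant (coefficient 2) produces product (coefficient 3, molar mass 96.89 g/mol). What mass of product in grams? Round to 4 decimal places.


Use the coefficient ratio to convert reactant moles to product moles, then multiply by the product's molar mass.
moles_P = moles_R * (coeff_P / coeff_R) = 2.868 * (3/2) = 4.302
mass_P = moles_P * M_P = 4.302 * 96.89
mass_P = 416.82078 g, rounded to 4 dp:

416.8208 g


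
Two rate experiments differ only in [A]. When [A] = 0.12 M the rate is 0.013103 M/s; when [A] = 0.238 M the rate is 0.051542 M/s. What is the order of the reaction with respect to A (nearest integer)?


Rate is proportional to [A]^n, so rate2/rate1 = ([A]2/[A]1)^n. Take logs to solve for n.
rate2/rate1 = 0.051542 / 0.013103 = 3.9336
[A]2/[A]1 = 0.238 / 0.12 = 1.9833
n = ln(3.9336) / ln(1.9833) = 2.0
Nearest integer order:

2


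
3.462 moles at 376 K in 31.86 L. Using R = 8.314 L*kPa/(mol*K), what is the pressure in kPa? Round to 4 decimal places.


PV = nRT, solve for P = nRT / V.
nRT = 3.462 * 8.314 * 376 = 10822.4336
P = 10822.4336 / 31.86
P = 339.68718142 kPa, rounded to 4 dp:

339.6872 kPa


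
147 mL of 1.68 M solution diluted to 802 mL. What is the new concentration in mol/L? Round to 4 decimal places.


Dilution: M1*V1 = M2*V2, solve for M2.
M2 = M1*V1 / V2
M2 = 1.68 * 147 / 802
M2 = 246.96 / 802
M2 = 0.30793017 mol/L, rounded to 4 dp:

0.3079 mol/L
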